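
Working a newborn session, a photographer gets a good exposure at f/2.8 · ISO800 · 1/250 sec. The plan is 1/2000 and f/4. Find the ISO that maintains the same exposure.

ISO 12800

Shutter speed: 1/250 → 1/500 → 1/1000 → 1/2000 — 3 stops shorter (darker).
Aperture: f/2.8 → f/4 — 1 stop stopped down (darker).
Net change so far: 4 stops darker. Offset with the ISO: 800 → 1600 → 3200 → 6400 → 12800.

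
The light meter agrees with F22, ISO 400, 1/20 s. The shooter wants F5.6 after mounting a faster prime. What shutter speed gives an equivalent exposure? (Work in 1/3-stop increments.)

1/320s

Aperture: f/22 → f/20 → f/18 → f/16 → f/14 → f/13 → f/11 → f/10 → f/9 → f/8 → f/7.1 → f/6.3 → f/5.6 — 4 stops wider (brighter).
Need 4 stops darker from the shutter speed: 1/20 → 1/25 → 1/30 → 1/40 → 1/50 → 1/60 → 1/80 → 1/100 → 1/125 → 1/160 → 1/200 → 1/250 → 1/320.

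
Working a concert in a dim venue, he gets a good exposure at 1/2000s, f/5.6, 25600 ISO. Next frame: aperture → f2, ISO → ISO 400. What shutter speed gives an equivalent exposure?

Aperture: f/5.6 → f/4 → f/2.8 → f/2 — 3 stops larger aperture (brighter).
ISO: 25600 → 12800 → 6400 → 3200 → 1600 → 800 → 400 — 6 stops lower (darker).
Net change so far: 3 stops darker. Offset with the shutter speed: 1/2000 → 1/1000 → 1/500 → 1/250.

1/250s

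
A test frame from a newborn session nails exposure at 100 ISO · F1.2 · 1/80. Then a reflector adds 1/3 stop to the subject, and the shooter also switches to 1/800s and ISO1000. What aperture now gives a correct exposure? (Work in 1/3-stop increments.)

Scene light: 1/3 stop brighter.
Shutter speed: 1/80 → 1/100 → 1/125 → 1/160 → 1/200 → 1/250 → 1/320 → 1/400 → 1/500 → 1/640 → 1/800 — 3 1/3 stops faster (darker).
ISO: 100 → 125 → 160 → 200 → 250 → 320 → 400 → 500 → 640 → 800 → 1000 — 3 1/3 stops raised (brighter).
Net so far: 1/3 stop brighter. Aperture: f/1.2 → f/1.4.

f/1.4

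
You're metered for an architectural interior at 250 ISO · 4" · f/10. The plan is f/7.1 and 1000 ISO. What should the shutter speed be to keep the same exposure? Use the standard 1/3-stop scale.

0.5 s

Aperture: f/10 → f/9 → f/8 → f/7.1 — 1 stop larger aperture (brighter).
ISO: 250 → 320 → 400 → 500 → 640 → 800 → 1000 — 2 stops raised (brighter).
Net change so far: 3 stops brighter. Offset with the shutter speed: 4 → 3.2 → 2.5 → 2 → 1.6 → 1.3 → 1 → 0.8 → 0.6 → 0.5.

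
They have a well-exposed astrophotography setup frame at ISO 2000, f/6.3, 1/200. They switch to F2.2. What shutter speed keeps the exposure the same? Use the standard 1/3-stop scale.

1/1600s

Aperture: f/6.3 → f/5.6 → f/5 → f/4.5 → f/4 → f/3.5 → f/3.2 → f/2.8 → f/2.5 → f/2.2 — 3 stops wider (brighter).
Need 3 stops darker from the shutter speed: 1/200 → 1/250 → 1/320 → 1/400 → 1/500 → 1/640 → 1/800 → 1/1000 → 1/1250 → 1/1600.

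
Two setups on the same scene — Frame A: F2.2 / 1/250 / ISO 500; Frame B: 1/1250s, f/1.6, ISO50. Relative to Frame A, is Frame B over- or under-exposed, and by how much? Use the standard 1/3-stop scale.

Aperture: f/2.2 → f/2 → f/1.8 → f/1.6 — 1 stop wider (brighter).
Shutter speed: 1/250 → 1/320 → 1/400 → 1/500 → 1/640 → 1/800 → 1/1000 → 1/1250 — 2 1/3 stops shorter (darker).
ISO: 500 → 400 → 320 → 250 → 200 → 160 → 125 → 100 → 80 → 64 → 50 — 3 1/3 stops dropped (darker).
Net: +1 −2 1/3 −3 1/3 = −4 2/3 stops.

4 2/3 stops darker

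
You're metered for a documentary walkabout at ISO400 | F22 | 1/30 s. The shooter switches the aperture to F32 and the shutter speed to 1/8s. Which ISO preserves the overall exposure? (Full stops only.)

Aperture: f/22 → f/32 — 1 stop stopped down (darker).
Shutter speed: 1/30 → 1/15 → 1/8 — 2 stops longer (brighter).
Net change so far: 1 stop brighter. Offset with the ISO: 400 → 200.

ISO 200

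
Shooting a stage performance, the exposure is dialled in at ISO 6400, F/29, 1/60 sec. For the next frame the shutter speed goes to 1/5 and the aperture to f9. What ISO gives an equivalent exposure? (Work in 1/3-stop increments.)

ISO 50

Shutter speed: 1/60 → 1/50 → 1/40 → 1/30 → 1/25 → 1/20 → 1/15 → 1/13 → 1/10 → 1/8 → 1/6 → 1/5 — 3 2/3 stops slower (brighter).
Aperture: f/29 → f/25 → f/22 → f/20 → f/18 → f/16 → f/14 → f/13 → f/11 → f/10 → f/9 — 3 1/3 stops larger aperture (brighter).
Net change so far: 7 stops brighter. Offset with the ISO: 6400 → 5000 → 4000 → 3200 → 2500 → 2000 → 1600 → 1250 → 1000 → 800 → 640 → 500 → 400 → 320 → 250 → 200 → 160 → 125 → 100 → 80 → 64 → 50.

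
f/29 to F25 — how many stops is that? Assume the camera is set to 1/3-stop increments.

1/3 stop

f/29 → f/25 — count the steps: 1 third-stops = 1/3 stop.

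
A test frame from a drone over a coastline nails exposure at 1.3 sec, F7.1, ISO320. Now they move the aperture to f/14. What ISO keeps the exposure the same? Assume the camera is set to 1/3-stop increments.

Aperture: f/7.1 → f/8 → f/9 → f/10 → f/11 → f/13 → f/14 — 2 stops stopped down (darker).
Need 2 stops brighter from the ISO: 320 → 400 → 500 → 640 → 800 → 1000 → 1250.

ISO 1250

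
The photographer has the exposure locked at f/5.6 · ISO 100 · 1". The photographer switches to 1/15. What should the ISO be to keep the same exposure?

Shutter speed: 1 → 1/2 → 1/4 → 1/8 → 1/15 — 4 stops shorter (darker).
Need 4 stops brighter from the ISO: 100 → 200 → 400 → 800 → 1600.

ISO 1600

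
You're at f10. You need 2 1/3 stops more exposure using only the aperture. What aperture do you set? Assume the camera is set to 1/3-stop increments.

f/4.5

Aperture: f/10 → f/9 → f/8 → f/7.1 → f/6.3 → f/5.6 → f/5 → f/4.5 — 2 1/3 stops wider (brighter).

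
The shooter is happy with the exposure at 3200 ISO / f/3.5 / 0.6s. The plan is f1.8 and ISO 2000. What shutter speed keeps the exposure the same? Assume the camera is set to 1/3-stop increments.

Aperture: f/3.5 → f/3.2 → f/2.8 → f/2.5 → f/2.2 → f/2 → f/1.8 — 2 stops wider (brighter).
ISO: 3200 → 2500 → 2000 — 2/3 stop lower (darker).
Net change so far: 1 1/3 stops brighter. Offset with the shutter speed: 0.6 → 0.5 → 0.4 → 0.3 → 1/4.

1/4s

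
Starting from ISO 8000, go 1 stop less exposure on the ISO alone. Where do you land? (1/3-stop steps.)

ISO: 8000 → 6400 → 5000 → 4000 — 1 stop lower (darker).

ISO 4000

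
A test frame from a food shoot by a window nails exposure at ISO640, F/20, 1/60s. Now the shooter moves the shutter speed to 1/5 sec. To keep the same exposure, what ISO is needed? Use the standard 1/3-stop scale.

Shutter speed: 1/60 → 1/50 → 1/40 → 1/30 → 1/25 → 1/20 → 1/15 → 1/13 → 1/10 → 1/8 → 1/6 → 1/5 — 3 2/3 stops slower (brighter).
Need 3 2/3 stops darker from the ISO: 640 → 500 → 400 → 320 → 250 → 200 → 160 → 125 → 100 → 80 → 64 → 50.

ISO 50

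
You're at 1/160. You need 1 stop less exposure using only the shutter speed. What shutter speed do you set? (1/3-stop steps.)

1/320s

Shutter speed: 1/160 → 1/200 → 1/250 → 1/320 — 1 stop faster (darker).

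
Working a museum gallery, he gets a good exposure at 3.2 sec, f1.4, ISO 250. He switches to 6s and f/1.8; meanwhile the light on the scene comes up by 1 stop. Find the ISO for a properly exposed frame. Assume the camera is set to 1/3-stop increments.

Scene light: 1 stop brighter.
Shutter speed: 3.2 → 4 → 5 → 6 — 1 stop slower (brighter).
Aperture: f/1.4 → f/1.6 → f/1.8 — 2/3 stop narrower (darker).
Net so far: 1 1/3 stops brighter. ISO: 250 → 200 → 160 → 125 → 100.

ISO 100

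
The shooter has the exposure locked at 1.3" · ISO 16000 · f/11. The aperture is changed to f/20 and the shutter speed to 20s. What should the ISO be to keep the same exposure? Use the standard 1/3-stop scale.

Aperture: f/11 → f/13 → f/14 → f/16 → f/18 → f/20 — 1 2/3 stops smaller aperture (darker).
Shutter speed: 1.3 → 1.6 → 2 → 2.5 → 3.2 → 4 → 5 → 6 → 8 → 10 → 13 → 15 → 20 — 4 stops longer (brighter).
Net change so far: 2 1/3 stops brighter. Offset with the ISO: 16000 → 12800 → 10000 → 8000 → 6400 → 5000 → 4000 → 3200.

ISO 3200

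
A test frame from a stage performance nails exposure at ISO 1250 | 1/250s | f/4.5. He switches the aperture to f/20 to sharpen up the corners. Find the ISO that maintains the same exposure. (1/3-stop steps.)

ISO 25600

Aperture: f/4.5 → f/5 → f/5.6 → f/6.3 → f/7.1 → f/8 → f/9 → f/10 → f/11 → f/13 → f/14 → f/16 → f/18 → f/20 — 4 1/3 stops smaller aperture (darker).
Need 4 1/3 stops brighter from the ISO: 1250 → 1600 → 2000 → 2500 → 3200 → 4000 → 5000 → 6400 → 8000 → 10000 → 12800 → 16000 → 20000 → 25600.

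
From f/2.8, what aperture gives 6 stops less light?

Aperture: f/2.8 → f/4 → f/5.6 → f/8 → f/11 → f/16 → f/22 — 6 stops narrower (darker).

f/22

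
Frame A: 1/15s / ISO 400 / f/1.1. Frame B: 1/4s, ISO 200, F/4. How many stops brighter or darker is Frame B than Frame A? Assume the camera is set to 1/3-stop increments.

2 2/3 stops darker

Aperture: f/1.1 → f/1.2 → f/1.4 → f/1.6 → f/1.8 → f/2 → f/2.2 → f/2.5 → f/2.8 → f/3.2 → f/3.5 → f/4 — 3 2/3 stops narrower (darker).
Shutter speed: 1/15 → 1/13 → 1/10 → 1/8 → 1/6 → 1/5 → 1/4 — 2 stops slower (brighter).
ISO: 400 → 320 → 250 → 200 — 1 stop dropped (darker).
Net: −3 2/3 +2 −1 = −2 2/3 stops.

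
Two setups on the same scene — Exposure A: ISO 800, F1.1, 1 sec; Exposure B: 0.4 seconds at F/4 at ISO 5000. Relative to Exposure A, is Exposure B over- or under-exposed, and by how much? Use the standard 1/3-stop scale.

2 1/3 stops darker

Aperture: f/1.1 → f/1.2 → f/1.4 → f/1.6 → f/1.8 → f/2 → f/2.2 → f/2.5 → f/2.8 → f/3.2 → f/3.5 → f/4 — 3 2/3 stops stopped down (darker).
Shutter speed: 1 → 0.8 → 0.6 → 0.5 → 0.4 — 1 1/3 stops shorter (darker).
ISO: 800 → 1000 → 1250 → 1600 → 2000 → 2500 → 3200 → 4000 → 5000 — 2 2/3 stops raised (brighter).
Net: −3 2/3 −1 1/3 +2 2/3 = −2 1/3 stops.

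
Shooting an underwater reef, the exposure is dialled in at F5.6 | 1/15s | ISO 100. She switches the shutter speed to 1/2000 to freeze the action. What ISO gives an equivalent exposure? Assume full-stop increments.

Shutter speed: 1/15 → 1/30 → 1/60 → 1/125 → 1/250 → 1/500 → 1/1000 → 1/2000 — 7 stops shorter (darker).
Need 7 stops brighter from the ISO: 100 → 200 → 400 → 800 → 1600 → 3200 → 6400 → 12800.

ISO 12800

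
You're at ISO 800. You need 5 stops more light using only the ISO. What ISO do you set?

ISO: 800 → 1600 → 3200 → 6400 → 12800 → 25600 — 5 stops higher (brighter).

ISO 25600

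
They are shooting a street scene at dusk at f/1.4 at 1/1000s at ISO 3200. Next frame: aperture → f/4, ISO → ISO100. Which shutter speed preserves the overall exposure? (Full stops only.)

1/4s

Aperture: f/1.4 → f/2 → f/2.8 → f/4 — 3 stops stopped down (darker).
ISO: 3200 → 1600 → 800 → 400 → 200 → 100 — 5 stops dropped (darker).
Net change so far: 8 stops darker. Offset with the shutter speed: 1/1000 → 1/500 → 1/250 → 1/125 → 1/60 → 1/30 → 1/15 → 1/8 → 1/4.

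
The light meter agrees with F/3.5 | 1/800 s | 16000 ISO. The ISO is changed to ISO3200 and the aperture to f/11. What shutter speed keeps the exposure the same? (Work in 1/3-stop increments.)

ISO: 16000 → 12800 → 10000 → 8000 → 6400 → 5000 → 4000 → 3200 — 2 1/3 stops dropped (darker).
Aperture: f/3.5 → f/4 → f/4.5 → f/5 → f/5.6 → f/6.3 → f/7.1 → f/8 → f/9 → f/10 → f/11 — 3 1/3 stops narrower (darker).
Net change so far: 5 2/3 stops darker. Offset with the shutter speed: 1/800 → 1/640 → 1/500 → 1/400 → 1/320 → 1/250 → 1/200 → 1/160 → 1/125 → 1/100 → 1/80 → 1/60 → 1/50 → 1/40 → 1/30 → 1/25 → 1/20 → 1/15.

1/15s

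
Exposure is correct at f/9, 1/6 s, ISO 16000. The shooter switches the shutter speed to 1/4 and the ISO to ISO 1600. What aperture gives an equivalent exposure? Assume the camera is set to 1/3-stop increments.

Shutter speed: 1/6 → 1/5 → 1/4 — 2/3 stop slower (brighter).
ISO: 16000 → 12800 → 10000 → 8000 → 6400 → 5000 → 4000 → 3200 → 2500 → 2000 → 1600 — 3 1/3 stops dropped (darker).
Net change so far: 2 2/3 stops darker. Offset with the aperture: f/9 → f/8 → f/7.1 → f/6.3 → f/5.6 → f/5 → f/4.5 → f/4 → f/3.5.

f/3.5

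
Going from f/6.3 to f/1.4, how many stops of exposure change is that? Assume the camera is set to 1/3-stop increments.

4 1/3 stops

f/6.3 → f/5.6 → f/5 → f/4.5 → f/4 → f/3.5 → f/3.2 → f/2.8 → f/2.5 → f/2.2 → f/2 → f/1.8 → f/1.6 → f/1.4 — count the steps: 13 third-stops = 4 1/3 stops.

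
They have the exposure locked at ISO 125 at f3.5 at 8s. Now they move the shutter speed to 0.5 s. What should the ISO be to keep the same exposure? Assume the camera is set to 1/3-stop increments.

Shutter speed: 8 → 6 → 5 → 4 → 3.2 → 2.5 → 2 → 1.6 → 1.3 → 1 → 0.8 → 0.6 → 0.5 — 4 stops faster (darker).
Need 4 stops brighter from the ISO: 125 → 160 → 200 → 250 → 320 → 400 → 500 → 640 → 800 → 1000 → 1250 → 1600 → 2000.

ISO 2000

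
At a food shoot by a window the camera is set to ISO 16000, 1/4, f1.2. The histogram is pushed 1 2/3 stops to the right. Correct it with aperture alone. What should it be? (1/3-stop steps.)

f/2.2

Overexposed by 1 2/3 stops → need 1 2/3 stops darker.
Aperture: f/1.2 → f/1.4 → f/1.6 → f/1.8 → f/2 → f/2.2.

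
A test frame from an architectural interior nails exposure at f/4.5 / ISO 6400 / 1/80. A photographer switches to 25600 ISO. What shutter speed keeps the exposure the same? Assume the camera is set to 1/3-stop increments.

1/320s

ISO: 6400 → 8000 → 10000 → 12800 → 16000 → 20000 → 25600 — 2 stops raised (brighter).
Need 2 stops darker from the shutter speed: 1/80 → 1/100 → 1/125 → 1/160 → 1/200 → 1/250 → 1/320.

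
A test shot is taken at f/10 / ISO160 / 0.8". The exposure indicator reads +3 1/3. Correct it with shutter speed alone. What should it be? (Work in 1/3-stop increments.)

Overexposed by 3 1/3 stops → need 3 1/3 stops darker.
Shutter speed: 0.8 → 0.6 → 0.5 → 0.4 → 0.3 → 1/4 → 1/5 → 1/6 → 1/8 → 1/10 → 1/13.

1/13s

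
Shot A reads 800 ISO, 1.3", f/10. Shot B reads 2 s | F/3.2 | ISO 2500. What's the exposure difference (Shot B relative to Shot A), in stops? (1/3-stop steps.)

Aperture: f/10 → f/9 → f/8 → f/7.1 → f/6.3 → f/5.6 → f/5 → f/4.5 → f/4 → f/3.5 → f/3.2 — 3 1/3 stops wider (brighter).
Shutter speed: 1.3 → 1.6 → 2 — 2/3 stop slower (brighter).
ISO: 800 → 1000 → 1250 → 1600 → 2000 → 2500 — 1 2/3 stops raised (brighter).
Net: +3 1/3 +2/3 +1 2/3 = +5 2/3 stops.

5 2/3 stops brighter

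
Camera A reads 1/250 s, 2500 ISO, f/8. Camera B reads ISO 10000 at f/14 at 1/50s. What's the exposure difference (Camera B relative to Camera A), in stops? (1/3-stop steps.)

Aperture: f/8 → f/9 → f/10 → f/11 → f/13 → f/14 — 1 2/3 stops smaller aperture (darker).
Shutter speed: 1/250 → 1/200 → 1/160 → 1/125 → 1/100 → 1/80 → 1/60 → 1/50 — 2 1/3 stops longer (brighter).
ISO: 2500 → 3200 → 4000 → 5000 → 6400 → 8000 → 10000 — 2 stops higher (brighter).
Net: −1 2/3 +2 1/3 +2 = +2 2/3 stops.

2 2/3 stops brighter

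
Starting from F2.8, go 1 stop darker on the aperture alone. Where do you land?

Aperture: f/2.8 → f/4 — 1 stop narrower (darker).

f/4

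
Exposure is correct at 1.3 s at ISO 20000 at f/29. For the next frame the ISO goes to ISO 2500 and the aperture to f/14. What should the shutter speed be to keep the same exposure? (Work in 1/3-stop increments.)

ISO: 20000 → 16000 → 12800 → 10000 → 8000 → 6400 → 5000 → 4000 → 3200 → 2500 — 3 stops lower (darker).
Aperture: f/29 → f/25 → f/22 → f/20 → f/18 → f/16 → f/14 — 2 stops opened up (brighter).
Net change so far: 1 stop darker. Offset with the shutter speed: 1.3 → 1.6 → 2 → 2.5.

2.5 s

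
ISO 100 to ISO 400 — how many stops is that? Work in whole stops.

100 → 200 → 400 — count the steps: 2 stops.

2 stops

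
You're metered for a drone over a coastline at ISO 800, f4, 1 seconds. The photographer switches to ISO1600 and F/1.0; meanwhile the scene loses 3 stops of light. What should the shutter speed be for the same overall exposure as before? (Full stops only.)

Scene light: 3 stops darker.
ISO: 800 → 1600 — 1 stop higher (brighter).
Aperture: f/4 → f/2.8 → f/2 → f/1.4 → f/1.0 — 4 stops opened up (brighter).
Net so far: 2 stops brighter. Shutter speed: 1 → 1/2 → 1/4.

1/4s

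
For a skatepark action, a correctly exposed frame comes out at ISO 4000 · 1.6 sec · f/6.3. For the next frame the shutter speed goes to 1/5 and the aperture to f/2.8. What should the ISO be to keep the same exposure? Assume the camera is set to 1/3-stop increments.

Shutter speed: 1.6 → 1.3 → 1 → 0.8 → 0.6 → 0.5 → 0.4 → 0.3 → 1/4 → 1/5 — 3 stops faster (darker).
Aperture: f/6.3 → f/5.6 → f/5 → f/4.5 → f/4 → f/3.5 → f/3.2 → f/2.8 — 2 1/3 stops larger aperture (brighter).
Net change so far: 2/3 stop darker. Offset with the ISO: 4000 → 5000 → 6400.

ISO 6400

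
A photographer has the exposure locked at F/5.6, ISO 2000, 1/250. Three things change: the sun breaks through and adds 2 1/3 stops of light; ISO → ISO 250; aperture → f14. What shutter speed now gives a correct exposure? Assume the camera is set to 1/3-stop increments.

Scene light: 2 1/3 stops brighter.
ISO: 2000 → 1600 → 1250 → 1000 → 800 → 640 → 500 → 400 → 320 → 250 — 3 stops lower (darker).
Aperture: f/5.6 → f/6.3 → f/7.1 → f/8 → f/9 → f/10 → f/11 → f/13 → f/14 — 2 2/3 stops narrower (darker).
Net so far: 3 1/3 stops darker. Shutter speed: 1/250 → 1/200 → 1/160 → 1/125 → 1/100 → 1/80 → 1/60 → 1/50 → 1/40 → 1/30 → 1/25.

1/25s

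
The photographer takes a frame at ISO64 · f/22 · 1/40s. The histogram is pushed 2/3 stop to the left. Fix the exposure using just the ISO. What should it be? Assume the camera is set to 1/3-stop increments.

ISO 100

Underexposed by 2/3 stop → need 2/3 stop brighter.
ISO: 64 → 80 → 100.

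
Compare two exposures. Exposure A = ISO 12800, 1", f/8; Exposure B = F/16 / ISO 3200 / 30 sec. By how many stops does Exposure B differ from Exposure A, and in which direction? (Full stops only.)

1 stop brighter

Aperture: f/8 → f/11 → f/16 — 2 stops narrower (darker).
Shutter speed: 1 → 2 → 4 → 8 → 15 → 30 — 5 stops slower (brighter).
ISO: 12800 → 6400 → 3200 — 2 stops dropped (darker).
Net: −2 +5 −2 = +1 stop.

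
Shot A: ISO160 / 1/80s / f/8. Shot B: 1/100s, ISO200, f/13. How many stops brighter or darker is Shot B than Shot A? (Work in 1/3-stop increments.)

1 1/3 stops darker

Aperture: f/8 → f/9 → f/10 → f/11 → f/13 — 1 1/3 stops smaller aperture (darker).
Shutter speed: 1/80 → 1/100 — 1/3 stop shorter (darker).
ISO: 160 → 200 — 1/3 stop higher (brighter).
Net: −1 1/3 −1/3 +1/3 = −1 1/3 stops.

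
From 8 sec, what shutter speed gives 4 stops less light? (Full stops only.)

Shutter speed: 8 → 4 → 2 → 1 → 1/2 — 4 stops faster (darker).

1/2s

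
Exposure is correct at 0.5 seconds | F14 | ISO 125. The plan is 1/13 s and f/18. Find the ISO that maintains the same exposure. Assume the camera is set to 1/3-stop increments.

Shutter speed: 0.5 → 0.4 → 0.3 → 1/4 → 1/5 → 1/6 → 1/8 → 1/10 → 1/13 — 2 2/3 stops faster (darker).
Aperture: f/14 → f/16 → f/18 — 2/3 stop stopped down (darker).
Net change so far: 3 1/3 stops darker. Offset with the ISO: 125 → 160 → 200 → 250 → 320 → 400 → 500 → 640 → 800 → 1000 → 1250.

ISO 1250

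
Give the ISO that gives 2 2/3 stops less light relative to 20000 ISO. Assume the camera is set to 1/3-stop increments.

ISO 3200

ISO: 20000 → 16000 → 12800 → 10000 → 8000 → 6400 → 5000 → 4000 → 3200 — 2 2/3 stops dropped (darker).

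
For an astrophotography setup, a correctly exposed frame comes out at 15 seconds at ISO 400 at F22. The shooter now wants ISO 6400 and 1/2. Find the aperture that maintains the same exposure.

ISO: 400 → 800 → 1600 → 3200 → 6400 — 4 stops higher (brighter).
Shutter speed: 15 → 8 → 4 → 2 → 1 → 1/2 — 5 stops shorter (darker).
Net change so far: 1 stop darker. Offset with the aperture: f/22 → f/16.

f/16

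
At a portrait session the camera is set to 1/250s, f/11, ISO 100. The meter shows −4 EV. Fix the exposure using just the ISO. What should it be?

Underexposed by 4 stops → need 4 stops brighter.
ISO: 100 → 200 → 400 → 800 → 1600.

ISO 1600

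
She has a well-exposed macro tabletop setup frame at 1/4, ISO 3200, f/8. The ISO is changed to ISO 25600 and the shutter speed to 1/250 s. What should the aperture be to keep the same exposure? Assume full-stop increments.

ISO: 3200 → 6400 → 12800 → 25600 — 3 stops raised (brighter).
Shutter speed: 1/4 → 1/8 → 1/15 → 1/30 → 1/60 → 1/125 → 1/250 — 6 stops faster (darker).
Net change so far: 3 stops darker. Offset with the aperture: f/8 → f/5.6 → f/4 → f/2.8.

f/2.8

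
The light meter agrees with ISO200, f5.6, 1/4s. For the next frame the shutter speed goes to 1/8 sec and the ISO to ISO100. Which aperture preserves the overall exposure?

f/2.8

Shutter speed: 1/4 → 1/8 — 1 stop shorter (darker).
ISO: 200 → 100 — 1 stop dropped (darker).
Net change so far: 2 stops darker. Offset with the aperture: f/5.6 → f/4 → f/2.8.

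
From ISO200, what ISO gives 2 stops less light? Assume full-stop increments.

ISO 50

ISO: 200 → 100 → 50 — 2 stops lower (darker).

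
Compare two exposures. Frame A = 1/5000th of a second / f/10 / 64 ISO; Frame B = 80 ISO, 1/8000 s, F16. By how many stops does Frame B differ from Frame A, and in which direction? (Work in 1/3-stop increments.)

Aperture: f/10 → f/11 → f/13 → f/14 → f/16 — 1 1/3 stops stopped down (darker).
Shutter speed: 1/5000 → 1/6400 → 1/8000 — 2/3 stop shorter (darker).
ISO: 64 → 80 — 1/3 stop higher (brighter).
Net: −1 1/3 −2/3 +1/3 = −1 2/3 stops.

1 2/3 stops darker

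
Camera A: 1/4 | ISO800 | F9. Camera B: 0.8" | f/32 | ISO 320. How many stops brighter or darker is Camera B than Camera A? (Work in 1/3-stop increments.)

Aperture: f/9 → f/10 → f/11 → f/13 → f/14 → f/16 → f/18 → f/20 → f/22 → f/25 → f/29 → f/32 — 3 2/3 stops smaller aperture (darker).
Shutter speed: 1/4 → 0.3 → 0.4 → 0.5 → 0.6 → 0.8 — 1 2/3 stops longer (brighter).
ISO: 800 → 640 → 500 → 400 → 320 — 1 1/3 stops dropped (darker).
Net: −3 2/3 +1 2/3 −1 1/3 = −3 1/3 stops.

3 1/3 stops darker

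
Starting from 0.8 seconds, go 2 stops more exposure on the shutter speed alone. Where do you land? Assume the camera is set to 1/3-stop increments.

3.2 s

Shutter speed: 0.8 → 1 → 1.3 → 1.6 → 2 → 2.5 → 3.2 — 2 stops longer (brighter).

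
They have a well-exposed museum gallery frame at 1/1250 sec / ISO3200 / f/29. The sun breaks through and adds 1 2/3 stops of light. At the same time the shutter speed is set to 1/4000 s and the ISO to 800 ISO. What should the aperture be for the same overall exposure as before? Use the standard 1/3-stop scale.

f/14

Scene light: 1 2/3 stops brighter.
Shutter speed: 1/1250 → 1/1600 → 1/2000 → 1/2500 → 1/3200 → 1/4000 — 1 2/3 stops faster (darker).
ISO: 3200 → 2500 → 2000 → 1600 → 1250 → 1000 → 800 — 2 stops lower (darker).
Net so far: 2 stops darker. Aperture: f/29 → f/25 → f/22 → f/20 → f/18 → f/16 → f/14.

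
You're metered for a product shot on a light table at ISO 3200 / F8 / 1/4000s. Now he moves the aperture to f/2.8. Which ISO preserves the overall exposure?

ISO 400

Aperture: f/8 → f/5.6 → f/4 → f/2.8 — 3 stops larger aperture (brighter).
Need 3 stops darker from the ISO: 3200 → 1600 → 800 → 400.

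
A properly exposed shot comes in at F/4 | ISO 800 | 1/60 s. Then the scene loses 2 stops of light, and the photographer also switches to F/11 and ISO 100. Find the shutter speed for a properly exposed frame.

Scene light: 2 stops darker.
Aperture: f/4 → f/5.6 → f/8 → f/11 — 3 stops smaller aperture (darker).
ISO: 800 → 400 → 200 → 100 — 3 stops dropped (darker).
Net so far: 8 stops darker. Shutter speed: 1/60 → 1/30 → 1/15 → 1/8 → 1/4 → 1/2 → 1 → 2 → 4.

4 s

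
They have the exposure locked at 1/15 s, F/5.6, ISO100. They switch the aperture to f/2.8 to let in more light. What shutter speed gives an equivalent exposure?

1/60s

Aperture: f/5.6 → f/4 → f/2.8 — 2 stops larger aperture (brighter).
Need 2 stops darker from the shutter speed: 1/15 → 1/30 → 1/60.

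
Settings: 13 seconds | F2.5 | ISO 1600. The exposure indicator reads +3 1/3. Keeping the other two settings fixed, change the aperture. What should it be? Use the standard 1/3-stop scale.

f/8

Overexposed by 3 1/3 stops → need 3 1/3 stops darker.
Aperture: f/2.5 → f/2.8 → f/3.2 → f/3.5 → f/4 → f/4.5 → f/5 → f/5.6 → f/6.3 → f/7.1 → f/8.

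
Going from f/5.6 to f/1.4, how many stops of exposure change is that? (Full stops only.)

4 stops

f/5.6 → f/4 → f/2.8 → f/2 → f/1.4 — count the steps: 4 stops.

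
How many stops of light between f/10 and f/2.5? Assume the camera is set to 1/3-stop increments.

f/10 → f/9 → f/8 → f/7.1 → f/6.3 → f/5.6 → f/5 → f/4.5 → f/4 → f/3.5 → f/3.2 → f/2.8 → f/2.5 — count the steps: 12 third-stops = 4 stops.

4 stops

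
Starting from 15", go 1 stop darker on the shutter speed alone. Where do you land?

8 s

Shutter speed: 15 → 8 — 1 stop shorter (darker).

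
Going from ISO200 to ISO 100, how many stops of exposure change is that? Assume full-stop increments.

200 → 100 — count the steps: 1 stop.

1 stop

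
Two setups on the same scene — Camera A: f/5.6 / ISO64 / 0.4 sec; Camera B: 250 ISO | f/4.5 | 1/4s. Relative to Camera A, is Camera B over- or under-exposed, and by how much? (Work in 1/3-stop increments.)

2 stops brighter

Aperture: f/5.6 → f/5 → f/4.5 — 2/3 stop larger aperture (brighter).
Shutter speed: 0.4 → 0.3 → 1/4 — 2/3 stop faster (darker).
ISO: 64 → 80 → 100 → 125 → 160 → 200 → 250 — 2 stops raised (brighter).
Net: +2/3 −2/3 +2 = +2 stops.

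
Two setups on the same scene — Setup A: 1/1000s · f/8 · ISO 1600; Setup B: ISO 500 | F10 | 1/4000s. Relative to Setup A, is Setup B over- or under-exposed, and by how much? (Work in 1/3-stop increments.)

Aperture: f/8 → f/9 → f/10 — 2/3 stop narrower (darker).
Shutter speed: 1/1000 → 1/1250 → 1/1600 → 1/2000 → 1/2500 → 1/3200 → 1/4000 — 2 stops shorter (darker).
ISO: 1600 → 1250 → 1000 → 800 → 640 → 500 — 1 2/3 stops lower (darker).
Net: −2/3 −2 −1 2/3 = −4 1/3 stops.

4 1/3 stops darker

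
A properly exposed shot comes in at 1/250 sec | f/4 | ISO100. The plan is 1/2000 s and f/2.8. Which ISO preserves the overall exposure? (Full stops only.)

ISO 400

Shutter speed: 1/250 → 1/500 → 1/1000 → 1/2000 — 3 stops faster (darker).
Aperture: f/4 → f/2.8 — 1 stop larger aperture (brighter).
Net change so far: 2 stops darker. Offset with the ISO: 100 → 200 → 400.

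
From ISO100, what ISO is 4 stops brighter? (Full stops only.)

ISO: 100 → 200 → 400 → 800 → 1600 — 4 stops raised (brighter).

ISO 1600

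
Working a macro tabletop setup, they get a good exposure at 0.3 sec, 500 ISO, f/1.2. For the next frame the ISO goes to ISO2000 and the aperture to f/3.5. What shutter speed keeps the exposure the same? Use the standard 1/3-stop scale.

0.6 s

ISO: 500 → 640 → 800 → 1000 → 1250 → 1600 → 2000 — 2 stops raised (brighter).
Aperture: f/1.2 → f/1.4 → f/1.6 → f/1.8 → f/2 → f/2.2 → f/2.5 → f/2.8 → f/3.2 → f/3.5 — 3 stops narrower (darker).
Net change so far: 1 stop darker. Offset with the shutter speed: 0.3 → 0.4 → 0.5 → 0.6.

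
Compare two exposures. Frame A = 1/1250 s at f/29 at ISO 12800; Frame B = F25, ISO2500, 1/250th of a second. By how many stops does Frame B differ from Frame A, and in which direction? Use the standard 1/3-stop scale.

1/3 stop brighter

Aperture: f/29 → f/25 — 1/3 stop opened up (brighter).
Shutter speed: 1/1250 → 1/1000 → 1/800 → 1/640 → 1/500 → 1/400 → 1/320 → 1/250 — 2 1/3 stops slower (brighter).
ISO: 12800 → 10000 → 8000 → 6400 → 5000 → 4000 → 3200 → 2500 — 2 1/3 stops dropped (darker).
Net: +1/3 +2 1/3 −2 1/3 = +1/3 stops.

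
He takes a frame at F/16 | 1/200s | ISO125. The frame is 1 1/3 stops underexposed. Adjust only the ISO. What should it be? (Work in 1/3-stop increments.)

Underexposed by 1 1/3 stops → need 1 1/3 stops brighter.
ISO: 125 → 160 → 200 → 250 → 320.

ISO 320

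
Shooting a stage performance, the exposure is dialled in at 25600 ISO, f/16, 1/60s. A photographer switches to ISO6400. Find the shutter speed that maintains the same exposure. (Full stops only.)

1/15s

ISO: 25600 → 12800 → 6400 — 2 stops lower (darker).
Need 2 stops brighter from the shutter speed: 1/60 → 1/30 → 1/15.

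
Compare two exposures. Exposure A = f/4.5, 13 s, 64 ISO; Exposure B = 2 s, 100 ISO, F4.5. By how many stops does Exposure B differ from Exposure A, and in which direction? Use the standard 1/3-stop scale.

2 stops darker

Aperture: unchanged.
Shutter speed: 13 → 10 → 8 → 6 → 5 → 4 → 3.2 → 2.5 → 2 — 2 2/3 stops faster (darker).
ISO: 64 → 80 → 100 — 2/3 stop higher (brighter).
Net: −2 2/3 +2/3 = −2 stops.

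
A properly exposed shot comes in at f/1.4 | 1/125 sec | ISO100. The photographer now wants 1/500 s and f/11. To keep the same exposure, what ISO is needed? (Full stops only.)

Shutter speed: 1/125 → 1/250 → 1/500 — 2 stops faster (darker).
Aperture: f/1.4 → f/2 → f/2.8 → f/4 → f/5.6 → f/8 → f/11 — 6 stops smaller aperture (darker).
Net change so far: 8 stops darker. Offset with the ISO: 100 → 200 → 400 → 800 → 1600 → 3200 → 6400 → 12800 → 25600.

ISO 25600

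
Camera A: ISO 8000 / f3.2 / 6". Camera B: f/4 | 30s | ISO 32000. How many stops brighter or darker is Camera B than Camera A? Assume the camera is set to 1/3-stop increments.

3 2/3 stops brighter

Aperture: f/3.2 → f/3.5 → f/4 — 2/3 stop stopped down (darker).
Shutter speed: 6 → 8 → 10 → 13 → 15 → 20 → 25 → 30 — 2 1/3 stops slower (brighter).
ISO: 8000 → 10000 → 12800 → 16000 → 20000 → 25600 → 32000 — 2 stops raised (brighter).
Net: −2/3 +2 1/3 +2 = +3 2/3 stops.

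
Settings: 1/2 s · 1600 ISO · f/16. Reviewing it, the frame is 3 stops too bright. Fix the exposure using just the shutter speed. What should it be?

1/15s

Overexposed by 3 stops → need 3 stops darker.
Shutter speed: 1/2 → 1/4 → 1/8 → 1/15.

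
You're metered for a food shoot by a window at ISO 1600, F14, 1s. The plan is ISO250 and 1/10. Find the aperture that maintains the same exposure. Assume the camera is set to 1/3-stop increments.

f/1.8

ISO: 1600 → 1250 → 1000 → 800 → 640 → 500 → 400 → 320 → 250 — 2 2/3 stops dropped (darker).
Shutter speed: 1 → 0.8 → 0.6 → 0.5 → 0.4 → 0.3 → 1/4 → 1/5 → 1/6 → 1/8 → 1/10 — 3 1/3 stops shorter (darker).
Net change so far: 6 stops darker. Offset with the aperture: f/14 → f/13 → f/11 → f/10 → f/9 → f/8 → f/7.1 → f/6.3 → f/5.6 → f/5 → f/4.5 → f/4 → f/3.5 → f/3.2 → f/2.8 → f/2.5 → f/2.2 → f/2 → f/1.8.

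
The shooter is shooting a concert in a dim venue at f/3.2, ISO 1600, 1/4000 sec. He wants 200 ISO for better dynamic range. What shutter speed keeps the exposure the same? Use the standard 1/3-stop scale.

ISO: 1600 → 1250 → 1000 → 800 → 640 → 500 → 400 → 320 → 250 → 200 — 3 stops dropped (darker).
Need 3 stops brighter from the shutter speed: 1/4000 → 1/3200 → 1/2500 → 1/2000 → 1/1600 → 1/1250 → 1/1000 → 1/800 → 1/640 → 1/500.

1/500s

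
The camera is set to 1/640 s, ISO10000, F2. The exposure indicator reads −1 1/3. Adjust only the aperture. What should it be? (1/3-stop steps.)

f/1.2

Underexposed by 1 1/3 stops → need 1 1/3 stops brighter.
Aperture: f/2 → f/1.8 → f/1.6 → f/1.4 → f/1.2.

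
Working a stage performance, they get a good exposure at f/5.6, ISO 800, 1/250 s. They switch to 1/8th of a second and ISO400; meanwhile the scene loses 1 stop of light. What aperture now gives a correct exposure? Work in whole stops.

f/16

Scene light: 1 stop darker.
Shutter speed: 1/250 → 1/125 → 1/60 → 1/30 → 1/15 → 1/8 — 5 stops slower (brighter).
ISO: 800 → 400 — 1 stop dropped (darker).
Net so far: 3 stops brighter. Aperture: f/5.6 → f/8 → f/11 → f/16.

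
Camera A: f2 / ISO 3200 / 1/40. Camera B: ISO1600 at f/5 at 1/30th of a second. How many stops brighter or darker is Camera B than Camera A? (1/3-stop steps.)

Aperture: f/2 → f/2.2 → f/2.5 → f/2.8 → f/3.2 → f/3.5 → f/4 → f/4.5 → f/5 — 2 2/3 stops narrower (darker).
Shutter speed: 1/40 → 1/30 — 1/3 stop longer (brighter).
ISO: 3200 → 2500 → 2000 → 1600 — 1 stop lower (darker).
Net: −2 2/3 +1/3 −1 = −3 1/3 stops.

3 1/3 stops darker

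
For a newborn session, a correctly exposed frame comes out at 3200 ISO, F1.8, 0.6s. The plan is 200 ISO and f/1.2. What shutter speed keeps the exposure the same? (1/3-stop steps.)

ISO: 3200 → 2500 → 2000 → 1600 → 1250 → 1000 → 800 → 640 → 500 → 400 → 320 → 250 → 200 — 4 stops dropped (darker).
Aperture: f/1.8 → f/1.6 → f/1.4 → f/1.2 — 1 stop wider (brighter).
Net change so far: 3 stops darker. Offset with the shutter speed: 0.6 → 0.8 → 1 → 1.3 → 1.6 → 2 → 2.5 → 3.2 → 4 → 5.

5 s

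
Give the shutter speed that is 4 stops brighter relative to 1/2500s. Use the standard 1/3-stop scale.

Shutter speed: 1/2500 → 1/2000 → 1/1600 → 1/1250 → 1/1000 → 1/800 → 1/640 → 1/500 → 1/400 → 1/320 → 1/250 → 1/200 → 1/160 — 4 stops longer (brighter).

1/160s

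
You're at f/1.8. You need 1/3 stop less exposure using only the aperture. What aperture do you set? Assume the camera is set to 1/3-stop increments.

Aperture: f/1.8 → f/2 — 1/3 stop stopped down (darker).

f/2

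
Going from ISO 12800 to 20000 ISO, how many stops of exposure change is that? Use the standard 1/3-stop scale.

2/3 stop

12800 → 16000 → 20000 — count the steps: 2 third-stops = 2/3 stop.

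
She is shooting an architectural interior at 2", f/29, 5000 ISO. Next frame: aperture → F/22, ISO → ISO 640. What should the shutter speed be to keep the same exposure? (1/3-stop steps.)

Aperture: f/29 → f/25 → f/22 — 2/3 stop larger aperture (brighter).
ISO: 5000 → 4000 → 3200 → 2500 → 2000 → 1600 → 1250 → 1000 → 800 → 640 — 3 stops dropped (darker).
Net change so far: 2 1/3 stops darker. Offset with the shutter speed: 2 → 2.5 → 3.2 → 4 → 5 → 6 → 8 → 10.

10 s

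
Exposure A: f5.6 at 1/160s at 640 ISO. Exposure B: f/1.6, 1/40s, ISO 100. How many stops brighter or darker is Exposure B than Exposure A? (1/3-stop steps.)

Aperture: f/5.6 → f/5 → f/4.5 → f/4 → f/3.5 → f/3.2 → f/2.8 → f/2.5 → f/2.2 → f/2 → f/1.8 → f/1.6 — 3 2/3 stops larger aperture (brighter).
Shutter speed: 1/160 → 1/125 → 1/100 → 1/80 → 1/60 → 1/50 → 1/40 — 2 stops longer (brighter).
ISO: 640 → 500 → 400 → 320 → 250 → 200 → 160 → 125 → 100 — 2 2/3 stops lower (darker).
Net: +3 2/3 +2 −2 2/3 = +3 stops.

3 stops brighter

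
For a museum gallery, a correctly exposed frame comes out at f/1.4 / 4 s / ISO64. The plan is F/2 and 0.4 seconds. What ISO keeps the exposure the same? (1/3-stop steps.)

ISO 1250

Aperture: f/1.4 → f/1.6 → f/1.8 → f/2 — 1 stop smaller aperture (darker).
Shutter speed: 4 → 3.2 → 2.5 → 2 → 1.6 → 1.3 → 1 → 0.8 → 0.6 → 0.5 → 0.4 — 3 1/3 stops shorter (darker).
Net change so far: 4 1/3 stops darker. Offset with the ISO: 64 → 80 → 100 → 125 → 160 → 200 → 250 → 320 → 400 → 500 → 640 → 800 → 1000 → 1250.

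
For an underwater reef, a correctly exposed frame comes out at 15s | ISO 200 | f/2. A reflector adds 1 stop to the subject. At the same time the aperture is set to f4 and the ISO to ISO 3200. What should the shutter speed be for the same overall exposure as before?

Scene light: 1 stop brighter.
Aperture: f/2 → f/2.8 → f/4 — 2 stops stopped down (darker).
ISO: 200 → 400 → 800 → 1600 → 3200 — 4 stops higher (brighter).
Net so far: 3 stops brighter. Shutter speed: 15 → 8 → 4 → 2.

2 s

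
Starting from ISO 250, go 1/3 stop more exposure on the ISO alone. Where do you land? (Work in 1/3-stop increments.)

ISO 320

ISO: 250 → 320 — 1/3 stop raised (brighter).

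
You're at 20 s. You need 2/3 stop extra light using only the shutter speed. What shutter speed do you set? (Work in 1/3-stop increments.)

30 s

Shutter speed: 20 → 25 → 30 — 2/3 stop slower (brighter).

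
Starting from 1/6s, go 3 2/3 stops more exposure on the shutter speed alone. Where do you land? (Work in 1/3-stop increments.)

2 s

Shutter speed: 1/6 → 1/5 → 1/4 → 0.3 → 0.4 → 0.5 → 0.6 → 0.8 → 1 → 1.3 → 1.6 → 2 — 3 2/3 stops slower (brighter).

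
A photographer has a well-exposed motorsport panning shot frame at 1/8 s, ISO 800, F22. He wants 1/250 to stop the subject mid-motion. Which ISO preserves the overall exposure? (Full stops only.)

ISO 25600

Shutter speed: 1/8 → 1/15 → 1/30 → 1/60 → 1/125 → 1/250 — 5 stops faster (darker).
Need 5 stops brighter from the ISO: 800 → 1600 → 3200 → 6400 → 12800 → 25600.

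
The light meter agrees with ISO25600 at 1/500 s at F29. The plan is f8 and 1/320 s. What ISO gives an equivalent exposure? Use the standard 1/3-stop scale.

Aperture: f/29 → f/25 → f/22 → f/20 → f/18 → f/16 → f/14 → f/13 → f/11 → f/10 → f/9 → f/8 — 3 2/3 stops larger aperture (brighter).
Shutter speed: 1/500 → 1/400 → 1/320 — 2/3 stop longer (brighter).
Net change so far: 4 1/3 stops brighter. Offset with the ISO: 25600 → 20000 → 16000 → 12800 → 10000 → 8000 → 6400 → 5000 → 4000 → 3200 → 2500 → 2000 → 1600 → 1250.

ISO 1250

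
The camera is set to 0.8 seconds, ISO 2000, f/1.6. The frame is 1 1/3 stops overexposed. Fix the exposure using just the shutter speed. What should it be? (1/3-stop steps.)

Overexposed by 1 1/3 stops → need 1 1/3 stops darker.
Shutter speed: 0.8 → 0.6 → 0.5 → 0.4 → 0.3.

0.3 s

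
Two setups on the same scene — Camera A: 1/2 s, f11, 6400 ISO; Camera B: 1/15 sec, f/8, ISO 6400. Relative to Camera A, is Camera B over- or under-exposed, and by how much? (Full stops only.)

Aperture: f/11 → f/8 — 1 stop wider (brighter).
Shutter speed: 1/2 → 1/4 → 1/8 → 1/15 — 3 stops faster (darker).
ISO: unchanged.
Net: +1 −3 = −2 stops.

2 stops darker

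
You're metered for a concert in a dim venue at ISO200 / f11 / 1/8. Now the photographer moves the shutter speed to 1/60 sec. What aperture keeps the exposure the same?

Shutter speed: 1/8 → 1/15 → 1/30 → 1/60 — 3 stops faster (darker).
Need 3 stops brighter from the aperture: f/11 → f/8 → f/5.6 → f/4.

f/4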